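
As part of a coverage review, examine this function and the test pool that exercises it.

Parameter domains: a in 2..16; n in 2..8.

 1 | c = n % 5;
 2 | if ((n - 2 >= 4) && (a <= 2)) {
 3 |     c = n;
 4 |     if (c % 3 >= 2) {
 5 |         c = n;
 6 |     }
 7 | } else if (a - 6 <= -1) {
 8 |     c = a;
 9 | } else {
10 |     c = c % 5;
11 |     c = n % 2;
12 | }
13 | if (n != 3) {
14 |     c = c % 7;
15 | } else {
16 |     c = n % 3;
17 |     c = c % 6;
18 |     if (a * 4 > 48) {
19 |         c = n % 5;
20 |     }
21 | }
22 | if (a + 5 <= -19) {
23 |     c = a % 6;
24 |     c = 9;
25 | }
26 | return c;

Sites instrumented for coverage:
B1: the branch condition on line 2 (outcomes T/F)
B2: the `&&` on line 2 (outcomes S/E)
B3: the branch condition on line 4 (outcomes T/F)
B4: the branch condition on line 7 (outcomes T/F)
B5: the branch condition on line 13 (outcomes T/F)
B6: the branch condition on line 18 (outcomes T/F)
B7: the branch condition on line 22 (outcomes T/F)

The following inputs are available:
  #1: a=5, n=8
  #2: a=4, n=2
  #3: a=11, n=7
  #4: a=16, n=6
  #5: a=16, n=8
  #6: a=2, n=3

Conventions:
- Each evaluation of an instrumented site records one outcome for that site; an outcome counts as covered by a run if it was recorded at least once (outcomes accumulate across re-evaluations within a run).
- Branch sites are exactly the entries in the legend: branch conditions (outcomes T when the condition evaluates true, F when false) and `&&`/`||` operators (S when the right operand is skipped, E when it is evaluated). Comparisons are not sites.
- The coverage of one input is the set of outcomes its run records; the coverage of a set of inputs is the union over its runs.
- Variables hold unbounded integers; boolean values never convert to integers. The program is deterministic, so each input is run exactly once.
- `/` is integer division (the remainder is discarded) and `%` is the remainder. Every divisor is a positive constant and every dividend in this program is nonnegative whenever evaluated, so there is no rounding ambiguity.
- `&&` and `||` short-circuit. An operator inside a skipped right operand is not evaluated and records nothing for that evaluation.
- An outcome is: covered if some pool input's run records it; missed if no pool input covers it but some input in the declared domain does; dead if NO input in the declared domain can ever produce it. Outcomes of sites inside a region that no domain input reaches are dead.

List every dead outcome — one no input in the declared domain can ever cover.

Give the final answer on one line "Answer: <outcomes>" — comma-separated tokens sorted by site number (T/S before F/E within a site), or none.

sweeping the full domain (105 inputs) for each outcome:
  B7=T: zero occurrences over every domain input -> dead
  reachable outcomes have witnesses, e.g. B1=T (e.g. a=2, n=6), B1=F (e.g. a=2, n=2), B2=S (e.g. a=2, n=2), B2=E (e.g. a=2, n=6)

Answer: B7=T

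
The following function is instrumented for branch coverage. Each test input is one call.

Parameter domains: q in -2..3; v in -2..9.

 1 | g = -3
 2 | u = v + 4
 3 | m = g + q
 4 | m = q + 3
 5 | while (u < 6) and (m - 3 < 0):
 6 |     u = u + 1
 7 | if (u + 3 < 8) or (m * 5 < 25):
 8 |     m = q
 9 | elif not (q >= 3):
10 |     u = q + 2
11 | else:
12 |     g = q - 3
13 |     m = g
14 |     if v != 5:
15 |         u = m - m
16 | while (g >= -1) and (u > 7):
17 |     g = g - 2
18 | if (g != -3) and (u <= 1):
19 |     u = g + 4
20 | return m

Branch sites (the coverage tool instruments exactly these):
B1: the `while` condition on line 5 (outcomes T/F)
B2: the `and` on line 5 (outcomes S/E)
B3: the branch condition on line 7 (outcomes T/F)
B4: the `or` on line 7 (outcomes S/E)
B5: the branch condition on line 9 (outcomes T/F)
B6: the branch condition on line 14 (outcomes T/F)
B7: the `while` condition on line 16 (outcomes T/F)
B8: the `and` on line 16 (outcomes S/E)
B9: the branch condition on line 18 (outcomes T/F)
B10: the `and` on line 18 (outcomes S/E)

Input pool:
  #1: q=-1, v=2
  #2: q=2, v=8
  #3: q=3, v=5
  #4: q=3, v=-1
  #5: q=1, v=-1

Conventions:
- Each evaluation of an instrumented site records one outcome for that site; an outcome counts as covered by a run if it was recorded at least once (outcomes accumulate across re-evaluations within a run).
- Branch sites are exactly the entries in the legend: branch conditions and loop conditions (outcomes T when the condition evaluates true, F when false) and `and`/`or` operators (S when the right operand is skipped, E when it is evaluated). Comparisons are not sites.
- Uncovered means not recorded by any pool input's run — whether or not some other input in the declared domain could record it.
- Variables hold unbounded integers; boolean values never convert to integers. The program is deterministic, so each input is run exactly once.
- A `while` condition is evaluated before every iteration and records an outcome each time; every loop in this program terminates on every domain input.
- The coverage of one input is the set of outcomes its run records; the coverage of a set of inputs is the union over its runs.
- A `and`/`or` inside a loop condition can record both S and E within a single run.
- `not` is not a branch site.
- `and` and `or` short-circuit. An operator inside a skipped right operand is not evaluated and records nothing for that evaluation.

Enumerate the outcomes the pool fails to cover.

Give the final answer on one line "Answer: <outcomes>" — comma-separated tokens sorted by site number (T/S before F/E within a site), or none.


#1 (q=-1, v=2) -> covered: B1=F, B2=S, B3=T, B4=E, B7=F, B8=S, B9=F, B10=S
#2 (q=2, v=8) -> covered: B1=F, B2=S, B3=F, B4=E, B5=T, B7=F, B8=S, B9=F, B10=S
#3 (q=3, v=5) -> covered: B1=F, B2=S, B3=F, B4=E, B5=F, B6=F, B7=T, B7=F, B8=S, B8=E, B9=F, B10=E
#4 (q=3, v=-1) -> covered: B1=F, B2=E, B3=T, B4=S, B7=F, B8=S, B9=F, B10=S
#5 (q=1, v=-1) -> covered: B1=F, B2=E, B3=T, B4=S, B7=F, B8=S, B9=F, B10=S
union over the pool: B1=F, B2=S, B2=E, B3=T, B3=F, B4=S, B4=E, B5=T, B5=F, B6=F, B7=T, B7=F, B8=S, B8=E, B9=F, B10=S, B10=E
uncovered (3 of 20): B1=T, B6=T, B9=T
Answer: B1=T, B6=T, B9=T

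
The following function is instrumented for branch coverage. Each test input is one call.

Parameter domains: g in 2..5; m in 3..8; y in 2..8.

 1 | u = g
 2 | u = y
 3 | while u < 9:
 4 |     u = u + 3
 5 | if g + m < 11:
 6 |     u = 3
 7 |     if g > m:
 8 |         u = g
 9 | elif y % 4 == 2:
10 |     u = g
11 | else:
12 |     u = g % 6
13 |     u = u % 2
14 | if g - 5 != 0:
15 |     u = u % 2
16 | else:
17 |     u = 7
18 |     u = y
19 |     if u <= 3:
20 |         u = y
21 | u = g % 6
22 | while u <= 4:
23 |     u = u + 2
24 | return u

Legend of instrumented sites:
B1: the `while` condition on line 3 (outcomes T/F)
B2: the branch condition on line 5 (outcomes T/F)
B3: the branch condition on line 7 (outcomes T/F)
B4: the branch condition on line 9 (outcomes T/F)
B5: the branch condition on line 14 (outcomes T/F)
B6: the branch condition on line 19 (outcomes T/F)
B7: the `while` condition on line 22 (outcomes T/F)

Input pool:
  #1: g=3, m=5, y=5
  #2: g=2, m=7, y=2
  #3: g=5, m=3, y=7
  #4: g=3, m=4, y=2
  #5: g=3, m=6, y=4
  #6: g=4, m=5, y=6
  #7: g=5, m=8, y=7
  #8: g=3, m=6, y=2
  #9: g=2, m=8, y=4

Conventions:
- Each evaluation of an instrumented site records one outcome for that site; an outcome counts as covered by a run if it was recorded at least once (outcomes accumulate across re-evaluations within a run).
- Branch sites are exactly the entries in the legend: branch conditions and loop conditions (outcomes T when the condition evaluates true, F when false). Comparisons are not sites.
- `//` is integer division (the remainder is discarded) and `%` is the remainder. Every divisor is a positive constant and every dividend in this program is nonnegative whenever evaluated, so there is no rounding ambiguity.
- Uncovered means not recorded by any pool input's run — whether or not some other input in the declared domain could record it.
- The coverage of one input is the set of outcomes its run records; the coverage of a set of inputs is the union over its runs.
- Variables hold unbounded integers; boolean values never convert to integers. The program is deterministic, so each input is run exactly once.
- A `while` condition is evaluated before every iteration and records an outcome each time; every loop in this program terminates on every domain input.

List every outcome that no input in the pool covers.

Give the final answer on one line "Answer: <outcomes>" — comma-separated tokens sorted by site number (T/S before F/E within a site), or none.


run #1 (g=3, m=5, y=5) runs B1->T, B1->T, B1->F, B2->T, B3->F, B5->T, B7->T, B7->F; records B1=T, B1=F, B2=T, B3=F, B5=T, B7=T, B7=F
run #2 (g=2, m=7, y=2) runs B1->T, B1->T, B1->T, B1->F, B2->T, B3->F, B5->T, B7->T, B7->T, B7->F; records B1=T, B1=F, B2=T, B3=F, B5=T, B7=T, B7=F
run #3 (g=5, m=3, y=7) runs B1->T, B1->F, B2->T, B3->T, B5->F, B6->F, B7->F; records B1=T, B1=F, B2=T, B3=T, B5=F, B6=F, B7=F
run #4 (g=3, m=4, y=2) runs B1->T, B1->T, B1->T, B1->F, B2->T, B3->F, B5->T, B7->T, B7->F; records B1=T, B1=F, B2=T, B3=F, B5=T, B7=T, B7=F
run #5 (g=3, m=6, y=4) runs B1->T, B1->T, B1->F, B2->T, B3->F, B5->T, B7->T, B7->F; records B1=T, B1=F, B2=T, B3=F, B5=T, B7=T, B7=F
run #6 (g=4, m=5, y=6) runs B1->T, B1->F, B2->T, B3->F, B5->T, B7->T, B7->F; records B1=T, B1=F, B2=T, B3=F, B5=T, B7=T, B7=F
run #7 (g=5, m=8, y=7) runs B1->T, B1->F, B2->F, B4->F, B5->F, B6->F, B7->F; records B1=T, B1=F, B2=F, B4=F, B5=F, B6=F, B7=F
run #8 (g=3, m=6, y=2) runs B1->T, B1->T, B1->T, B1->F, B2->T, B3->F, B5->T, B7->T, B7->F; records B1=T, B1=F, B2=T, B3=F, B5=T, B7=T, B7=F
run #9 (g=2, m=8, y=4) runs B1->T, B1->T, B1->F, B2->T, B3->F, B5->T, B7->T, B7->T, B7->F; records B1=T, B1=F, B2=T, B3=F, B5=T, B7=T, B7=F
union over the pool: B1=T, B1=F, B2=T, B2=F, B3=T, B3=F, B4=F, B5=T, B5=F, B6=F, B7=T, B7=F
uncovered (2 of 14): B4=T, B6=T
Answer: B4=T, B6=T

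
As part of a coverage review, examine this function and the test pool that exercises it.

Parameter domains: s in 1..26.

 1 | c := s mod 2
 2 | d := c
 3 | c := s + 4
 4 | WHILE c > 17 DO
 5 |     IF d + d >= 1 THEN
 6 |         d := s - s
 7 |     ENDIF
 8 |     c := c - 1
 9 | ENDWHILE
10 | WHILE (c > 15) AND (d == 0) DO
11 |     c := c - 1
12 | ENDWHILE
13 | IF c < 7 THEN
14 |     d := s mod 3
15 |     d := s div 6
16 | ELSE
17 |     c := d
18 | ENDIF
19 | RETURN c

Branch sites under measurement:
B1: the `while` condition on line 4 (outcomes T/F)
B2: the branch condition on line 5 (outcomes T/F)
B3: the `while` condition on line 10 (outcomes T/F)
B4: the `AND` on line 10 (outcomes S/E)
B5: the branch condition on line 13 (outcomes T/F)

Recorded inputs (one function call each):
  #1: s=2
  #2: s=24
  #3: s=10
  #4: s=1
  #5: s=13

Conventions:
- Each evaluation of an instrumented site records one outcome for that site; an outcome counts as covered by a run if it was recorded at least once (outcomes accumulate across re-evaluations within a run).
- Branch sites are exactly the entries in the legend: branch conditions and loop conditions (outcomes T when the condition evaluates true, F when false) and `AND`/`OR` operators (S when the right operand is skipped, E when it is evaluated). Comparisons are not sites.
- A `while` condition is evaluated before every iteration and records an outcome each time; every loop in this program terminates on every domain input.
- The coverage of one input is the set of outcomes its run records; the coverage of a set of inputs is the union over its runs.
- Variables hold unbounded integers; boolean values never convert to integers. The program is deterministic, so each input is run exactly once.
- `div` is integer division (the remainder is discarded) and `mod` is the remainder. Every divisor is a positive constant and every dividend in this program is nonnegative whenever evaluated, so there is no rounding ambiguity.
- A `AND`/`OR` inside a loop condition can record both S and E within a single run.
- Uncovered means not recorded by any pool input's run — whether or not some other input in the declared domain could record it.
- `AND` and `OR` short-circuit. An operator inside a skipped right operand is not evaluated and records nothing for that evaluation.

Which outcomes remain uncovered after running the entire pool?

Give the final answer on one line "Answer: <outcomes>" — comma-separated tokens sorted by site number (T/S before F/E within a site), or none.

test 1 (s=2) fires B1->F, B4->S, B3->F, B5->T; hits B1=F, B3=F, B4=S, B5=T
test 2 (s=24) fires B1->T, B2->F, B1->T, B2->F, B1->T, B2->F, B1->T, B2->F, B1->T, B2->F, B1->T, B2->F, B1->T, B2->F, ...; hits B1=T, B1=F, B2=F, B3=T, B3=F, B4=S, B4=E, B5=F
test 3 (s=10) fires B1->F, B4->S, B3->F, B5->F; hits B1=F, B3=F, B4=S, B5=F
test 4 (s=1) fires B1->F, B4->S, B3->F, B5->T; hits B1=F, B3=F, B4=S, B5=T
test 5 (s=13) fires B1->F, B4->E, B3->F, B5->F; hits B1=F, B3=F, B4=E, B5=F
union over the pool: B1=T, B1=F, B2=F, B3=T, B3=F, B4=S, B4=E, B5=T, B5=F
uncovered (1 of 10): B2=T

Answer: B2=T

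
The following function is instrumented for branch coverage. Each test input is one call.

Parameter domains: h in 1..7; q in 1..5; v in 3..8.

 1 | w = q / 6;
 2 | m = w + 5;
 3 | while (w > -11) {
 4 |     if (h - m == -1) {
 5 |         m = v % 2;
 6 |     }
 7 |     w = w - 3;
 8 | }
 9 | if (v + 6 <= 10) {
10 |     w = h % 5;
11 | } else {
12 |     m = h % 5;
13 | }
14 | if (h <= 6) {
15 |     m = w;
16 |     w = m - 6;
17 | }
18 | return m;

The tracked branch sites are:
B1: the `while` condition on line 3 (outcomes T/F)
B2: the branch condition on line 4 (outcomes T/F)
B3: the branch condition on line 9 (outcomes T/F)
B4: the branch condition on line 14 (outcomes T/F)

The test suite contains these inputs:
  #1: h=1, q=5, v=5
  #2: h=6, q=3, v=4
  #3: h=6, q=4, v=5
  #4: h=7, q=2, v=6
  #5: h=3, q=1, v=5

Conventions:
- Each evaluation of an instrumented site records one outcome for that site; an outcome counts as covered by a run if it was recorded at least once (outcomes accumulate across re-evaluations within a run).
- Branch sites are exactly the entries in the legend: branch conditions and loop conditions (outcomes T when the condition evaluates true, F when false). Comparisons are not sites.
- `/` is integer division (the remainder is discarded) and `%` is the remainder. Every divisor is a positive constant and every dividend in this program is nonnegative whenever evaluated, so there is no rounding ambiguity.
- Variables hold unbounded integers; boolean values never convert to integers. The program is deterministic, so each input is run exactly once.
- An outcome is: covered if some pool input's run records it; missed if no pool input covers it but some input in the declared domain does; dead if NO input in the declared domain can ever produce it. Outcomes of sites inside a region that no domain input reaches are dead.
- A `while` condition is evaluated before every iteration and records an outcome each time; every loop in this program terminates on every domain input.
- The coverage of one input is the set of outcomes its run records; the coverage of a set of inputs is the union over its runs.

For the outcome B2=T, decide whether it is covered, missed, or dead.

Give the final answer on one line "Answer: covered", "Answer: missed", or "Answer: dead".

no pool input records B2=T
but domain input (h=4, q=1, v=3) does record it -> reachable, so missed

Answer: missed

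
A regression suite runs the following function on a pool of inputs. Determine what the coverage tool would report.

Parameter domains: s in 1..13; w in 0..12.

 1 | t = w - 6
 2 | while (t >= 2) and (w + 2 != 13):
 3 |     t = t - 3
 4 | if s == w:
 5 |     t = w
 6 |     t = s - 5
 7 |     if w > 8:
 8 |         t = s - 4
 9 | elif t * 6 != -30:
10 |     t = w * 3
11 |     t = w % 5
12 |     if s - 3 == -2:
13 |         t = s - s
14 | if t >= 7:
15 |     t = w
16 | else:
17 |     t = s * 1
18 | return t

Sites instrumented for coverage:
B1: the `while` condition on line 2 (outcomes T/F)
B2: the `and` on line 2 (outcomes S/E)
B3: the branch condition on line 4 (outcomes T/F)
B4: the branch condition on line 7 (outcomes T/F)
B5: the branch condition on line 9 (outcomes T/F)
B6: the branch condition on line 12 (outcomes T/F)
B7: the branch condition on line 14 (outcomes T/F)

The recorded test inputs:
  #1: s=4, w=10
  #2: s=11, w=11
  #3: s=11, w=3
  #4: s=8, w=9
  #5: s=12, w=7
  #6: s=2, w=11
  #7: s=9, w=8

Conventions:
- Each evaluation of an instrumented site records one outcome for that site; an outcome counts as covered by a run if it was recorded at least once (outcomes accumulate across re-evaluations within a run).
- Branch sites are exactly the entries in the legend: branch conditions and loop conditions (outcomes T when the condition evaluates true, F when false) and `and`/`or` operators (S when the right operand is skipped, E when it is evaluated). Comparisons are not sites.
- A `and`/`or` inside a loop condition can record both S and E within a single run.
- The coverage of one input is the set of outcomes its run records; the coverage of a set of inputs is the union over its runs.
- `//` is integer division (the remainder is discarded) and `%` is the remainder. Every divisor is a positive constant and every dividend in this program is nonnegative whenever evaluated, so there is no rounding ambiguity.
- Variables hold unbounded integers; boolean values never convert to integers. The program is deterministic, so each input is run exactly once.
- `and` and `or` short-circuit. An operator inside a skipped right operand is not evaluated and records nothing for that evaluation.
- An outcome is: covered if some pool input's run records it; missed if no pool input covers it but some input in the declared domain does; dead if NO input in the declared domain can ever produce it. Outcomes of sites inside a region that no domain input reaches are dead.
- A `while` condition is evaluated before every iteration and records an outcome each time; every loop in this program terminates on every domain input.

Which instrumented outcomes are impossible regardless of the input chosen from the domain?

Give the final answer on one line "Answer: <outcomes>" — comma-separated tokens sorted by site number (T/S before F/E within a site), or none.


checking every outcome against all 169 domain inputs:
  reachable outcomes have witnesses, e.g. B1=T (e.g. s=1, w=8), B1=F (e.g. s=1, w=0), B2=S (e.g. s=1, w=0), B2=E (e.g. s=1, w=8)
Answer: none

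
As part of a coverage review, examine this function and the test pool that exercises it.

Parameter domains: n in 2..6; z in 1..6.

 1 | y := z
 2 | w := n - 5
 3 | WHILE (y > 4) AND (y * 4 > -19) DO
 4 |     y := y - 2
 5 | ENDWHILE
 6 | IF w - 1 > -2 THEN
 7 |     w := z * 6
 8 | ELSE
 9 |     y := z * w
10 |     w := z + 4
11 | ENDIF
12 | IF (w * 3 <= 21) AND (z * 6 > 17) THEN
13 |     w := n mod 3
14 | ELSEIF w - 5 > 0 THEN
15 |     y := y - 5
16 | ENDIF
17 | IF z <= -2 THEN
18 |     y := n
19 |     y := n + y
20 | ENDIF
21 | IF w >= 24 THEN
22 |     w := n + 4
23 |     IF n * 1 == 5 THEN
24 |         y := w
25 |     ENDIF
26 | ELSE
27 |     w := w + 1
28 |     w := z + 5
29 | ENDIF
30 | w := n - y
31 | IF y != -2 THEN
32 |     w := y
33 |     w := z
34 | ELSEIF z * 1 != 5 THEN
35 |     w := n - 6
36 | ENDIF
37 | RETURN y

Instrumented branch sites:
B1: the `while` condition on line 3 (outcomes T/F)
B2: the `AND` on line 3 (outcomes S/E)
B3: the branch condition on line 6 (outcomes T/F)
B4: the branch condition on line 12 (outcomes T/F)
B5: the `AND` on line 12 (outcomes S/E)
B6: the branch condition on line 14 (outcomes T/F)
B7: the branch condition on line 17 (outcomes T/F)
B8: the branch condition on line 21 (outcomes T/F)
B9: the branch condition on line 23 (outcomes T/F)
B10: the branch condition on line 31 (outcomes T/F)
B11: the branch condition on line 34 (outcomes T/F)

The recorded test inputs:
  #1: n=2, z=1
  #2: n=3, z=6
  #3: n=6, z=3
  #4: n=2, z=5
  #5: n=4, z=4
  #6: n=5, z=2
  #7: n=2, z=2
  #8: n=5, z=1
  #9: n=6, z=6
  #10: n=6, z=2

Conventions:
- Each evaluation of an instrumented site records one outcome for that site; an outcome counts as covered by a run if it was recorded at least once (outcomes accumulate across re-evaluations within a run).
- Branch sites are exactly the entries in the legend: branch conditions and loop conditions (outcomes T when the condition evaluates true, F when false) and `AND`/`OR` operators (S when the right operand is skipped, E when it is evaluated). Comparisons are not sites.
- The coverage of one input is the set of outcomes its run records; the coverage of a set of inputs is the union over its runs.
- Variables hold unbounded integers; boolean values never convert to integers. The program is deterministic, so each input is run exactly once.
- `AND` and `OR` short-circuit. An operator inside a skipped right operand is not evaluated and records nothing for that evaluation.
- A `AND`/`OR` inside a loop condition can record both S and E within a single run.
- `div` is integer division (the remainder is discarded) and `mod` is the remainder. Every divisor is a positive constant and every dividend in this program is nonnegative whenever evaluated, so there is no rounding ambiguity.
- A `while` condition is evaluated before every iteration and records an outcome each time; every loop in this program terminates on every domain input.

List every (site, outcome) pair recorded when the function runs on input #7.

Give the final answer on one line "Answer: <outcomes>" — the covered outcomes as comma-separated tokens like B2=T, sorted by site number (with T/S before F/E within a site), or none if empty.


Simulating input #7 (n=2, z=2) step by step:
  B2->S, B1->F, B3->F, B5->E, B4->F, B6->T, B7->F, B8->F, B10->T
collecting distinct outcomes: B1=F, B2=S, B3=F, B4=F, B5=E, B6=T, B7=F, B8=F, B10=T
Answer: B1=F, B2=S, B3=F, B4=F, B5=E, B6=T, B7=F, B8=F, B10=T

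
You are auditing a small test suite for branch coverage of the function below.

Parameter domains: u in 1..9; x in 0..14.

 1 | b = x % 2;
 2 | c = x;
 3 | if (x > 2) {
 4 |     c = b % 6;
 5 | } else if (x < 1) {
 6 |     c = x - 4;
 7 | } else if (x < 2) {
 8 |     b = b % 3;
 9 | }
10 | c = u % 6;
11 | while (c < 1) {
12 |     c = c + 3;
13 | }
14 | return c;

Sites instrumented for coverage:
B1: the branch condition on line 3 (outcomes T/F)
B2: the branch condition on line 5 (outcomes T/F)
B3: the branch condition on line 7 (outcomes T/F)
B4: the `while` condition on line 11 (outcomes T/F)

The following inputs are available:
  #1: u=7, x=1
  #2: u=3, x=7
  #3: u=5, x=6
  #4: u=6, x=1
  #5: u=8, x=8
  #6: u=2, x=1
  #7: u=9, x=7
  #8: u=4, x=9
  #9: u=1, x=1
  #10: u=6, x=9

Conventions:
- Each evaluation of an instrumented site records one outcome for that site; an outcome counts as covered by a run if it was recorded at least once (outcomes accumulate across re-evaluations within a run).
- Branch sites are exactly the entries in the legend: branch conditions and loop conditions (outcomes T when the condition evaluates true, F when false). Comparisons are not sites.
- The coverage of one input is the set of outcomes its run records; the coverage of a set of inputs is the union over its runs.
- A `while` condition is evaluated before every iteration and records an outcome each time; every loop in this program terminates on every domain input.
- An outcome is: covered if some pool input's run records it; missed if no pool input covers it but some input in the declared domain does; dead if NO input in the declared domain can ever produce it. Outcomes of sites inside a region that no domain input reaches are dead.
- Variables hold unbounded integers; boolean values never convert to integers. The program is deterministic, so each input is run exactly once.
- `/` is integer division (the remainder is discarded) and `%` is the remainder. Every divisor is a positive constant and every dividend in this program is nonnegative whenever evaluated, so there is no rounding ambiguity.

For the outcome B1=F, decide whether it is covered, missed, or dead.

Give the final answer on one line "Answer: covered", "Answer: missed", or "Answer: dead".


B1=F is recorded by pool input(s) 1, 4, 6, 9 -> covered
Answer: covered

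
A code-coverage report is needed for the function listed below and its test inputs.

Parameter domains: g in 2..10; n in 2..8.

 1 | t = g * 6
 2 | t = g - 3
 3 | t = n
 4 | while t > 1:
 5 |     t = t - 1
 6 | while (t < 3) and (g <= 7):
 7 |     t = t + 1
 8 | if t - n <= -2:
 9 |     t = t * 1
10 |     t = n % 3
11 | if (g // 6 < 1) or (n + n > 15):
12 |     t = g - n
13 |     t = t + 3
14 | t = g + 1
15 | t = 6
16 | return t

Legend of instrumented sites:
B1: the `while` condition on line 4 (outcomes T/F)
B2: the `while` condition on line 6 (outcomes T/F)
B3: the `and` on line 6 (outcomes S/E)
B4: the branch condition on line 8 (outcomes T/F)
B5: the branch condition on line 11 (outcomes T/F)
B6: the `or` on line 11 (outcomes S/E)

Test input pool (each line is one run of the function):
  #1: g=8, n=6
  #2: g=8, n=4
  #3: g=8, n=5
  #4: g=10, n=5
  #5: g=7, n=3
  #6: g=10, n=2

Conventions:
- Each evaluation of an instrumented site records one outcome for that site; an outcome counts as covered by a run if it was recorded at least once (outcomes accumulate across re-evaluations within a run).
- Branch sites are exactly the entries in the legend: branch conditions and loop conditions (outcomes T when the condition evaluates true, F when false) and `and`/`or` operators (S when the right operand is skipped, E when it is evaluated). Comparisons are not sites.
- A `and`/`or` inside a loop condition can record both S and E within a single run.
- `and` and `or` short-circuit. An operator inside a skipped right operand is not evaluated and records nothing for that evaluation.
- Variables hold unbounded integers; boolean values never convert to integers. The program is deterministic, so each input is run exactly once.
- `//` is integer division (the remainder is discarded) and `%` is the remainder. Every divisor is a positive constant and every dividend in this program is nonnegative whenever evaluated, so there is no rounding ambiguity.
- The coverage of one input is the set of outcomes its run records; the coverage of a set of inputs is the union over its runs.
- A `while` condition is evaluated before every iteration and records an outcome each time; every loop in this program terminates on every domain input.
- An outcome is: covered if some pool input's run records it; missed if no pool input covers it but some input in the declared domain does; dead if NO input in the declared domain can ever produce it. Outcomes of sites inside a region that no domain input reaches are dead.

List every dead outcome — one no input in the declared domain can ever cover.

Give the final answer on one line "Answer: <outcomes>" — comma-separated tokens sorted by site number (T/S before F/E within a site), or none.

checking every outcome against all 63 domain inputs:
  reachable outcomes have witnesses, e.g. B1=T (e.g. g=2, n=2), B1=F (e.g. g=2, n=2), B2=T (e.g. g=2, n=2), B2=F (e.g. g=2, n=2)

Answer: none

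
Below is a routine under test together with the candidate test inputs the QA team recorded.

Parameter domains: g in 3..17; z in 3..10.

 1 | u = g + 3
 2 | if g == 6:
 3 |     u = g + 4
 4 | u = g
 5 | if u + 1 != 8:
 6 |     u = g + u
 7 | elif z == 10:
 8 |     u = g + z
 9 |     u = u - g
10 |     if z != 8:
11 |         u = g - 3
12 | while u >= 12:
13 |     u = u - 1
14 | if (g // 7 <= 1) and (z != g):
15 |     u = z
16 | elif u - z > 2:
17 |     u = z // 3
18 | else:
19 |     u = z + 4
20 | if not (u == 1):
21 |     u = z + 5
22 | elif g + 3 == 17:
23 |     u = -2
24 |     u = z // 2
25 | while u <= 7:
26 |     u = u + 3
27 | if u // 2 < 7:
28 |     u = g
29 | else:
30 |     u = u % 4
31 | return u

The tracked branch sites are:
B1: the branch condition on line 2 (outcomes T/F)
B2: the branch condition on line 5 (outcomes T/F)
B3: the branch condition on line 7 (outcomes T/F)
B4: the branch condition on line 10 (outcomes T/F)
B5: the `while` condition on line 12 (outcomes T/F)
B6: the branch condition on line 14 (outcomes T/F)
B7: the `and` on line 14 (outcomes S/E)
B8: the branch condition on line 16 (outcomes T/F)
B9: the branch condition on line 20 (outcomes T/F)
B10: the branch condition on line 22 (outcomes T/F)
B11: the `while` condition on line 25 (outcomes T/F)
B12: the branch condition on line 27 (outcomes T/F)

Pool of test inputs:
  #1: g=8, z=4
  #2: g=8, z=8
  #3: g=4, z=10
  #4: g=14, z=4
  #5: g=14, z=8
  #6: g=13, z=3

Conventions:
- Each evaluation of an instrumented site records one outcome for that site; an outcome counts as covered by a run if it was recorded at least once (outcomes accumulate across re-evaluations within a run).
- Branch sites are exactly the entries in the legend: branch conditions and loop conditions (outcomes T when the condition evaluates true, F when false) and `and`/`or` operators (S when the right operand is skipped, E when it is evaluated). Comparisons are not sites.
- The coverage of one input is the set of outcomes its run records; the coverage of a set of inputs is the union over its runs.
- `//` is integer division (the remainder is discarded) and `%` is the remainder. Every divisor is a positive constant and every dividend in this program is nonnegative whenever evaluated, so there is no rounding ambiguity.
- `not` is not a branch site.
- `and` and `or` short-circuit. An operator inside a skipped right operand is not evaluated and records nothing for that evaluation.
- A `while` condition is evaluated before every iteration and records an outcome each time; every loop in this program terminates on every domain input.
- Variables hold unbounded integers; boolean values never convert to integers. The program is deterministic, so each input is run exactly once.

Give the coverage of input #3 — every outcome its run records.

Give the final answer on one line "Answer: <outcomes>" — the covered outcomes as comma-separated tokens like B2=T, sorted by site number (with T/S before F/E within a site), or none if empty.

Running input #3 (g=4, z=10), event by event:
  B1->F, B2->T, B5->F, B7->E, B6->T, B9->T, B11->F, B12->F
as a set, this run covers: B1=F, B2=T, B5=F, B6=T, B7=E, B9=T, B11=F, B12=F

Answer: B1=F, B2=T, B5=F, B6=T, B7=E, B9=T, B11=F, B12=F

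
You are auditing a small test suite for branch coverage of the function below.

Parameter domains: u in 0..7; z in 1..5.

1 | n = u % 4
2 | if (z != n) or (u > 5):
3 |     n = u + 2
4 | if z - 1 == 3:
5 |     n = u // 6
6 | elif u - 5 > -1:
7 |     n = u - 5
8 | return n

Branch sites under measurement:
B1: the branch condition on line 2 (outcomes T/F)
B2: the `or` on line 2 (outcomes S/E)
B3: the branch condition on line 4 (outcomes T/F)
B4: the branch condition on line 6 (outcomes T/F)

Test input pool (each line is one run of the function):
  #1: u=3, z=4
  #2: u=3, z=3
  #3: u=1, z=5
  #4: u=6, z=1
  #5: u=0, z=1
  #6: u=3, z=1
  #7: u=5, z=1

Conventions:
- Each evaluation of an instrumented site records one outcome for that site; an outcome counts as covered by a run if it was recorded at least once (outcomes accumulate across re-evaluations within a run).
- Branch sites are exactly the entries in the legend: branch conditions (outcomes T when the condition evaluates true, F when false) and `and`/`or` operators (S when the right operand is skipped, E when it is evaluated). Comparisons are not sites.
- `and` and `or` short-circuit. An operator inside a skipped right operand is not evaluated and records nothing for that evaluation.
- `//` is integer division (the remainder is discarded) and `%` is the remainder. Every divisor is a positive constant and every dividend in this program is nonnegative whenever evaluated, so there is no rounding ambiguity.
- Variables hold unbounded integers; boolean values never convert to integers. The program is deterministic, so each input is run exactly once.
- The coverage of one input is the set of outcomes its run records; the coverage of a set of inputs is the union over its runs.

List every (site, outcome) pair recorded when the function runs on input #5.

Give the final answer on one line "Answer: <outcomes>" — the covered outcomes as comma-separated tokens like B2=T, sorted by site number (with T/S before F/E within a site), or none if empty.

Simulating input #5 (u=0, z=1) step by step:
  B2->S, B1->T, B3->F, B4->F
deduplicating events, the covered set is: B1=T, B2=S, B3=F, B4=F

Answer: B1=T, B2=S, B3=F, B4=F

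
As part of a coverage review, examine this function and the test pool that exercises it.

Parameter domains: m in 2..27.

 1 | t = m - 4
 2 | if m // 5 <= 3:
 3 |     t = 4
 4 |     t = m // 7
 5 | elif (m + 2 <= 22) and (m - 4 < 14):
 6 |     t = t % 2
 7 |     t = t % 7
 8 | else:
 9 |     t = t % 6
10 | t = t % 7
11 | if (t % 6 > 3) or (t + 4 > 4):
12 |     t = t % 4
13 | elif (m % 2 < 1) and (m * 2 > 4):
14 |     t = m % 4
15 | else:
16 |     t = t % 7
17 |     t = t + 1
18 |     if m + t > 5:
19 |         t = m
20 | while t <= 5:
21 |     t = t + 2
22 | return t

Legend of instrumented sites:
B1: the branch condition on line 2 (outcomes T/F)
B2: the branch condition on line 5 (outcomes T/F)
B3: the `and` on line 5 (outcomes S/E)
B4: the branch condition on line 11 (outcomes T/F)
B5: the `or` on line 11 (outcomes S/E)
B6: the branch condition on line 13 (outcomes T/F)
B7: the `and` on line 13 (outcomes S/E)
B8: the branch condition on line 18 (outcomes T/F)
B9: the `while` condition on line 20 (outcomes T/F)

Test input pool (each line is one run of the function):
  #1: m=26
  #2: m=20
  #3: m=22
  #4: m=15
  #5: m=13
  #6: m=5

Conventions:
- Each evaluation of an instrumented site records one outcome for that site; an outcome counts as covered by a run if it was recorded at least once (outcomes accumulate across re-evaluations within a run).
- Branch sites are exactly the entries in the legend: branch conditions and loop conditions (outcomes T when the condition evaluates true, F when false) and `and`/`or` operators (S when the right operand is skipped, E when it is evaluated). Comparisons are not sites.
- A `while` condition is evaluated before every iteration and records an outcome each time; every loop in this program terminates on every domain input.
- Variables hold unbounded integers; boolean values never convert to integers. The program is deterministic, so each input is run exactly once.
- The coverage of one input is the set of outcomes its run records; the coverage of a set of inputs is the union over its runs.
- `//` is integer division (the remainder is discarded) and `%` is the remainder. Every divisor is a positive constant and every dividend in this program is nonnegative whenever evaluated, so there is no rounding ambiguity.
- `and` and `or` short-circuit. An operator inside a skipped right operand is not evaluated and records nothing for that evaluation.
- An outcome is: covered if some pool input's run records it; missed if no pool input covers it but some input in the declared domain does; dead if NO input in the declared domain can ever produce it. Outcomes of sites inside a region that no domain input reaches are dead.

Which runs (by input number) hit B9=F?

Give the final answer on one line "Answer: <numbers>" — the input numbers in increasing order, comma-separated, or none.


input #1 (m=26): records B9=F
input #2 (m=20): records B9=F
input #3 (m=22): records B9=F
input #4 (m=15): records B9=F
input #5 (m=13): records B9=F
input #6 (m=5): records B9=F
Answer: 1, 2, 3, 4, 5, 6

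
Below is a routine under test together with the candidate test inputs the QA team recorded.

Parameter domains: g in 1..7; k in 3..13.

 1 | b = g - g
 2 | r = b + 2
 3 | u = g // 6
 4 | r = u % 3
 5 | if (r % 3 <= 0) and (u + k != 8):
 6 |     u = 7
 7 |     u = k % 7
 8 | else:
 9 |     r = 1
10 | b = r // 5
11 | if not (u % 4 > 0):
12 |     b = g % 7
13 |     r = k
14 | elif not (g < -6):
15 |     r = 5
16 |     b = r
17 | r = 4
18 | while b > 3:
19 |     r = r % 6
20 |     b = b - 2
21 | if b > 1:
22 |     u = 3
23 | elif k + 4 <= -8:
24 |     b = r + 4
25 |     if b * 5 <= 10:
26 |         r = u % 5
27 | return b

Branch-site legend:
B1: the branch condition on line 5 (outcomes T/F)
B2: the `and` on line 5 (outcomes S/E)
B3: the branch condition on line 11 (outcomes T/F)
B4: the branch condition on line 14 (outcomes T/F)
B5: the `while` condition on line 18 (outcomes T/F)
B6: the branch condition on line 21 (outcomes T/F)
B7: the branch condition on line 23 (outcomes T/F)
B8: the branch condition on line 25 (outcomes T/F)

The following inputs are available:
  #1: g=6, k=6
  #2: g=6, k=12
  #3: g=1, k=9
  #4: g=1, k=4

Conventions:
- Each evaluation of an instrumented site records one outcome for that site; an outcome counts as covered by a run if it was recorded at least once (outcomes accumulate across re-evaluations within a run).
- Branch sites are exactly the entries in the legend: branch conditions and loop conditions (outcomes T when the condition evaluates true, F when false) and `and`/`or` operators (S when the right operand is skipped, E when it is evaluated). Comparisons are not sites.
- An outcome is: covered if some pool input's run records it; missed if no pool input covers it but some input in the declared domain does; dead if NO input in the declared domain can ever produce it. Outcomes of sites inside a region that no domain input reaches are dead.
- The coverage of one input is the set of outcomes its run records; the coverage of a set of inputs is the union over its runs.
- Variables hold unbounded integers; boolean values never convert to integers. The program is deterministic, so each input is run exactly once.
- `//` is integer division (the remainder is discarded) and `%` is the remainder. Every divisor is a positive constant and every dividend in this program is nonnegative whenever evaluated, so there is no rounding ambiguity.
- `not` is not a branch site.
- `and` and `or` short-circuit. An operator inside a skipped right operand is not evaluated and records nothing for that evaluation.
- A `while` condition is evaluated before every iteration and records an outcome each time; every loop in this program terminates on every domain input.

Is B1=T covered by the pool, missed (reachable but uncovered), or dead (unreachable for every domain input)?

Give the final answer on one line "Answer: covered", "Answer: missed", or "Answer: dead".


B1=T is recorded by pool input(s) 3, 4 -> covered
Answer: covered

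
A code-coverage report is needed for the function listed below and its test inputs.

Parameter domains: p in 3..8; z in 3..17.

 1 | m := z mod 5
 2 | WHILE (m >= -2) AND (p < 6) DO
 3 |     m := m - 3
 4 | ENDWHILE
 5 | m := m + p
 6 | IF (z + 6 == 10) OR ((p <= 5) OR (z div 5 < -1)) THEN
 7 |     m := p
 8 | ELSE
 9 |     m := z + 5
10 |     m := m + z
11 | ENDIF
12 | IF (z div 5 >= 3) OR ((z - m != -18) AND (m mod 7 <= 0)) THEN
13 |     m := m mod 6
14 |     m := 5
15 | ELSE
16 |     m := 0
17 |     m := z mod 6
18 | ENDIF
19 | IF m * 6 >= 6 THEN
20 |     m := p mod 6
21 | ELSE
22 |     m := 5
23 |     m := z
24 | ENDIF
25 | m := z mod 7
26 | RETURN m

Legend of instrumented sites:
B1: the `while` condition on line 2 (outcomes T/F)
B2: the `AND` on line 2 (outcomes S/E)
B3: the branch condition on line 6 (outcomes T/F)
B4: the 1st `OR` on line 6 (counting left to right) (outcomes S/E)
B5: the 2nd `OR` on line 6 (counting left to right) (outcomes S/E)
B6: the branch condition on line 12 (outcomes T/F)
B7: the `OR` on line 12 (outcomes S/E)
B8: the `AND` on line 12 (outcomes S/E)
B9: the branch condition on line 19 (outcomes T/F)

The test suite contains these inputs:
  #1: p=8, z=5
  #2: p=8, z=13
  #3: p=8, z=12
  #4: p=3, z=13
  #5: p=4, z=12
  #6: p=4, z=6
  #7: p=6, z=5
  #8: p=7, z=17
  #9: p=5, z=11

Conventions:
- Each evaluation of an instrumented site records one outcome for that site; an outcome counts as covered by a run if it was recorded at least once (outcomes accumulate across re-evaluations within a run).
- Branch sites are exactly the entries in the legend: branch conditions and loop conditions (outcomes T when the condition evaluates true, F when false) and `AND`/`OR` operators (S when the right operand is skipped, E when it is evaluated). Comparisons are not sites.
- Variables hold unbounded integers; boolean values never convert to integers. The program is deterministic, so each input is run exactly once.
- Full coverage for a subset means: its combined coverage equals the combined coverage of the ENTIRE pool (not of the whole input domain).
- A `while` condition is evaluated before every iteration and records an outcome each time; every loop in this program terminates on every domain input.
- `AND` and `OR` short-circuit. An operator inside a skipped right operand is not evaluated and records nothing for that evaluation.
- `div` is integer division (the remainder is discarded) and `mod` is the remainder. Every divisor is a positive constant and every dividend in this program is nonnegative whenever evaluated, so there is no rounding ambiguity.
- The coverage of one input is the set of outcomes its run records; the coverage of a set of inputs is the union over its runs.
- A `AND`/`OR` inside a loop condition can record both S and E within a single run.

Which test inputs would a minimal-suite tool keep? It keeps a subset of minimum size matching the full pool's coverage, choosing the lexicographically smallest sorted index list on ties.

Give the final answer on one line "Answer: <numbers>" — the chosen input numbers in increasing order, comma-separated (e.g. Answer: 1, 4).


input #1 (p=8, z=5): events B2->E, B1->F, B4->E, B5->E, B3->F, B7->E, B8->E, B6->F, B9->T; covers B1=F, B2=E, B3=F, B4=E, B5=E, B6=F, B7=E, B8=E, B9=T
input #2 (p=8, z=13): events B2->E, B1->F, B4->E, B5->E, B3->F, B7->E, B8->S, B6->F, B9->T; covers B1=F, B2=E, B3=F, B4=E, B5=E, B6=F, B7=E, B8=S, B9=T
input #3 (p=8, z=12): events B2->E, B1->F, B4->E, B5->E, B3->F, B7->E, B8->E, B6->F, B9->F; covers B1=F, B2=E, B3=F, B4=E, B5=E, B6=F, B7=E, B8=E, B9=F
input #4 (p=3, z=13): events B2->E, B1->T, B2->E, B1->T, B2->S, B1->F, B4->E, B5->S, B3->T, B7->E, B8->E, B6->F, B9->T; covers B1=T, B1=F, B2=S, B2=E, B3=T, B4=E, B5=S, B6=F, B7=E, B8=E, B9=T
input #5 (p=4, z=12): events B2->E, B1->T, B2->E, B1->T, B2->S, B1->F, B4->E, B5->S, B3->T, B7->E, B8->E, B6->F, B9->F; covers B1=T, B1=F, B2=S, B2=E, B3=T, B4=E, B5=S, B6=F, B7=E, B8=E, B9=F
input #6 (p=4, z=6): events B2->E, B1->T, B2->E, B1->T, B2->S, B1->F, B4->E, B5->S, B3->T, B7->E, B8->E, B6->F, B9->F; covers B1=T, B1=F, B2=S, B2=E, B3=T, B4=E, B5=S, B6=F, B7=E, B8=E, B9=F
input #7 (p=6, z=5): events B2->E, B1->F, B4->E, B5->E, B3->F, B7->E, B8->E, B6->F, B9->T; covers B1=F, B2=E, B3=F, B4=E, B5=E, B6=F, B7=E, B8=E, B9=T
input #8 (p=7, z=17): events B2->E, B1->F, B4->E, B5->E, B3->F, B7->S, B6->T, B9->T; covers B1=F, B2=E, B3=F, B4=E, B5=E, B6=T, B7=S, B9=T
input #9 (p=5, z=11): events B2->E, B1->T, B2->E, B1->T, B2->S, B1->F, B4->E, B5->S, B3->T, B7->E, B8->E, B6->F, B9->T; covers B1=T, B1=F, B2=S, B2=E, B3=T, B4=E, B5=S, B6=F, B7=E, B8=E, B9=T
union over all inputs: B1=T, B1=F, B2=S, B2=E, B3=T, B3=F, B4=E, B5=S, B5=E, B6=T, B6=F, B7=S, B7=E, B8=S, B8=E, B9=T, B9=F (17 outcomes)
checked all size-1 subsets: none covers 17 outcomes (max 11/17)
checked all size-2 subsets: none covers 17 outcomes (max 16/17)
size 3: inputs {2, 5, 8} cover all 17 outcomes, and no lexicographically smaller subset of this size does
Answer: 2, 5, 8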